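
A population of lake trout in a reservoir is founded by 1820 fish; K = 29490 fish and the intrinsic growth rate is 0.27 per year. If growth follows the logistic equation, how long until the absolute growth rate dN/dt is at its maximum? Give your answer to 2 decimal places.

Logistic growth is fastest at N = K/2 = 14745.
A = (K − N₀)/N₀ = 15.203. Set K/(1 + A·e^(−rt)) = K/2 → A·e^(−rt) = 1.
e^(−0.27t) = 1/15.203 = 0.0657752, so t = ln(15.203)/0.27 = 2.7215/0.27 = 10.08.

10.08 years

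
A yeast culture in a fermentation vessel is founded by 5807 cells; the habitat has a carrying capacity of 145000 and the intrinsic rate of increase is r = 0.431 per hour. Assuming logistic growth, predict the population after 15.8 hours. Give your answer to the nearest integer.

141265 cells

A = (K − N₀)/N₀ = (145000 − 5807)/5807 = 23.97.
N(t) = K/(1 + A·e^(−rt)) = 145000/(1 + 23.97×e^(−0.431×15.8)).
e^(−6.81) = 0.0011029; denominator = 1 + 23.97×0.0011029 = 1.0264.
N = 145000/1.0264 = 141265.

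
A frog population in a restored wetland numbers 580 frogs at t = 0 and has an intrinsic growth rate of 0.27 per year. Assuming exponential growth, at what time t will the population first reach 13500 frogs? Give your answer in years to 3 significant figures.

Set N₀·e^(rt) = 13500: e^(0.27·t) = 13500/580 = 23.276.
0.27·t = ln(23.276) = 3.1474, so t = 3.1474/0.27 = 11.657.

11.7 years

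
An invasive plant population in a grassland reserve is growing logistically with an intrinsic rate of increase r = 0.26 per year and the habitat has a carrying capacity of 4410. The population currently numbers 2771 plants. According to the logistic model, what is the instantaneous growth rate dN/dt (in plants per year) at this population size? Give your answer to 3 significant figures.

dN/dt = rN(1 − N/K) = 0.26 × 2771 × (1 − 2771/4410).
1 − 2771/4410 = 0.37166; dN/dt = 0.26 × 2771 × 0.37166 = 267.76.

268 plants per year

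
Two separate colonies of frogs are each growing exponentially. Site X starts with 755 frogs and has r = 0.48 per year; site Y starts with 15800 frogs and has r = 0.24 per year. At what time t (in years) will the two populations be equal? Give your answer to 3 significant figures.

12.7 years

Set 755·e^(0.48t) = 15800·e^(0.24t).
e^((0.48 − 0.24)t) = 15800/755 → e^(0.24·t) = 20.927.
0.24·t = ln(20.927) = 3.041, so t = 3.041/0.24 = 12.671.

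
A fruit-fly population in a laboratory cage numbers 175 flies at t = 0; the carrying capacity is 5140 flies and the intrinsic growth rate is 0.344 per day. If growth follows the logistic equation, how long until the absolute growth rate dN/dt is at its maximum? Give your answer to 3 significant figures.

Logistic growth is fastest at N = K/2 = 2570.
A = (K − N₀)/N₀ = 28.371. Set K/(1 + A·e^(−rt)) = K/2 → A·e^(−rt) = 1.
e^(−0.344t) = 1/28.371 = 0.0352467, so t = ln(28.371)/0.344 = 3.3454/0.344 = 9.7249.

9.72 days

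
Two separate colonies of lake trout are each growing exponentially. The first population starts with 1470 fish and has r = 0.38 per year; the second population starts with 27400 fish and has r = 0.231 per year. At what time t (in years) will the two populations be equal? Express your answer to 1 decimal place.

Set 1470·e^(0.38t) = 27400·e^(0.231t).
e^((0.38 − 0.231)t) = 27400/1470 → e^(0.149·t) = 18.639.
0.149·t = ln(18.639) = 2.9253, so t = 2.9253/0.149 = 19.633.

19.6 years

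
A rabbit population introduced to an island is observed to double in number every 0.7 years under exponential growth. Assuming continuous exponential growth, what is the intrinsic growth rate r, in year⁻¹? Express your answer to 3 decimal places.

0.990 per year

r = ln(2)/t_d = 0.6931/0.7 = 0.99021.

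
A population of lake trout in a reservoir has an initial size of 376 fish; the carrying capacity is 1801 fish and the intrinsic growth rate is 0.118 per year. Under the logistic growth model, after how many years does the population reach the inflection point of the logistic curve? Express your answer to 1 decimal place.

Logistic growth is fastest at N = K/2 = 900.5.
A = (K − N₀)/N₀ = 3.7899. Set K/(1 + A·e^(−rt)) = K/2 → A·e^(−rt) = 1.
e^(−0.118t) = 1/3.7899 = 0.26386, so t = ln(3.7899)/0.118 = 1.3323/0.118 = 11.291.

11.3 years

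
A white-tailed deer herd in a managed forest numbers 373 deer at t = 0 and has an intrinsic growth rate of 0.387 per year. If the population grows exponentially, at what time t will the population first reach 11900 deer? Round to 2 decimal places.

Set N₀·e^(rt) = 11900: e^(0.387·t) = 11900/373 = 31.903.
0.387·t = ln(31.903) = 3.4627, so t = 3.4627/0.387 = 8.9476.

8.95 years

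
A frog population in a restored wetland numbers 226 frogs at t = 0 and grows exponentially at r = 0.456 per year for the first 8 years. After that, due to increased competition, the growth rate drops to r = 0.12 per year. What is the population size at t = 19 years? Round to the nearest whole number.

32485 frogs

Phase 1: N(8) = 226·e^(0.456×8) = 226·e^3.648 = 8677.9.
Phase 2 runs for 19 − 8 = 11 years at r = 0.12.
N(19) = 8677.9·e^(0.12×11) = 8677.9·e^1.32 = 32485.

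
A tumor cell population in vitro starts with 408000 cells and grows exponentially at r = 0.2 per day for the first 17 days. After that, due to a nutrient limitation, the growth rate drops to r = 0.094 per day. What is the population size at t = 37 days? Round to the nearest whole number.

80118909 cells

Phase 1: N(17) = 408000·e^(0.2×17) = 408000·e^3.4 = 1.222535×10^7.
Phase 2 runs for 37 − 17 = 20 days at r = 0.094.
N(37) = 1.222535×10^7·e^(0.094×20) = 1.222535×10^7·e^1.88 = 8.011891×10^7.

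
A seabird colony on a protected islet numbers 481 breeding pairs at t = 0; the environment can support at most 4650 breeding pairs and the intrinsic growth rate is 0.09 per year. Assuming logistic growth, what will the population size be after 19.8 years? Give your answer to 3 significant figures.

1890 breeding pairs

A = (K − N₀)/N₀ = (4650 − 481)/481 = 8.6674.
N(t) = K/(1 + A·e^(−rt)) = 4650/(1 + 8.6674×e^(−0.09×19.8)).
e^(−1.782) = 0.1683; denominator = 1 + 8.6674×0.1683 = 2.4587.
N = 4650/2.4587 = 1891.22.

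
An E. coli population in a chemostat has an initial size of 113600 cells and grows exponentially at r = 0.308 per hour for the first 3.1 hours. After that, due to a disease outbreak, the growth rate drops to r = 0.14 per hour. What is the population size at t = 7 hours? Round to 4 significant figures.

Phase 1: N(3.1) = 113600·e^(0.308×3.1) = 113600·e^0.9548 = 295150.
Phase 2 runs for 7 − 3.1 = 3.9 hours at r = 0.14.
N(7) = 295150·e^(0.14×3.9) = 295150·e^0.546 = 509527.

509500 cells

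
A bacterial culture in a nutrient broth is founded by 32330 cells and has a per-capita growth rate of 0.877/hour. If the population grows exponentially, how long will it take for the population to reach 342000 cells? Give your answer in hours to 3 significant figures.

2.69 hours

Set N₀·e^(rt) = 342000: e^(0.877·t) = 342000/32330 = 10.578.
0.877·t = ln(10.578) = 2.3588, so t = 2.3588/0.877 = 2.6896.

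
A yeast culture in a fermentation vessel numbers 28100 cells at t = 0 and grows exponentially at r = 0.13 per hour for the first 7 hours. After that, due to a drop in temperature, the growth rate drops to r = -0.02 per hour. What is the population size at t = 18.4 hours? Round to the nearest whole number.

Phase 1: N(7) = 28100·e^(0.13×7) = 28100·e^0.91 = 69809.5.
Phase 2 runs for 18.4 − 7 = 11.4 hours at r = -0.02.
N(18.4) = 69809.5·e^(-0.02×11.4) = 69809.5·e^-0.228 = 55577.

55577 cells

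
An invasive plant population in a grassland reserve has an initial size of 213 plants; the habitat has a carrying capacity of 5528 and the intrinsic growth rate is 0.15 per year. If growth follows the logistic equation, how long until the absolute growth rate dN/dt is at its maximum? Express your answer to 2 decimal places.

21.45 years

Logistic growth is fastest at N = K/2 = 2764.
A = (K − N₀)/N₀ = 24.953. Set K/(1 + A·e^(−rt)) = K/2 → A·e^(−rt) = 1.
e^(−0.15t) = 1/24.953 = 0.0400753, so t = ln(24.953)/0.15 = 3.217/0.15 = 21.447.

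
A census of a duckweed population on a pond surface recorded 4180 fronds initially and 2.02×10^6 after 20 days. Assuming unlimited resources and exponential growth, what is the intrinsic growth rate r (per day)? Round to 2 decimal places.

0.31 per day

From N(t) = N₀·e^(rt): e^(r·20) = 2.02×10^6/4180 = 483.25.
r·20 = ln(483.25) = 6.1805, so r = 6.1805/20 = 0.30903.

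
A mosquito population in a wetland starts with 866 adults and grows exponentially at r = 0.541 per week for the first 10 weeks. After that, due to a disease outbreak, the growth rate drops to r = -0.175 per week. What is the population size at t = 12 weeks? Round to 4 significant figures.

Phase 1: N(10) = 866·e^(0.541×10) = 866·e^5.41 = 193665.
Phase 2 runs for 12 − 10 = 2 weeks at r = -0.175.
N(12) = 193665·e^(-0.175×2) = 193665·e^-0.35 = 136473.

136500 adults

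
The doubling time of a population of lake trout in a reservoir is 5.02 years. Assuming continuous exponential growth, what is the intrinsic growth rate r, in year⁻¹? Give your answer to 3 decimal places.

0.138 per year

r = ln(2)/t_d = 0.6931/5.02 = 0.13808.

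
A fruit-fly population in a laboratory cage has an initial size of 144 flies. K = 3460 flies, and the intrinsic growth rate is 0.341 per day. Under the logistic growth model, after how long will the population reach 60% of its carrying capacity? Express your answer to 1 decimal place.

10.4 days

A = (K − N₀)/N₀ = (3460 − 144)/144 = 23.028.
Solve 3460/(1 + 23.028·e^(−0.341t)) = 2076: 1 + 23.028·e^(−0.341t) = 1.6667, so e^(−0.341t) = 0.0289505.
−0.341·t = ln(0.0289505) = -3.5422, so t = 3.5422/0.341 = 10.388.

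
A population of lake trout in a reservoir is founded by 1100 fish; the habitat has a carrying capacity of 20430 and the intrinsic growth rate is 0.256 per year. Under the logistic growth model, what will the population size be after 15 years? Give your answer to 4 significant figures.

14830 fish

A = (K − N₀)/N₀ = (20430 − 1100)/1100 = 17.573.
N(t) = K/(1 + A·e^(−rt)) = 20430/(1 + 17.573×e^(−0.256×15)).
e^(−3.84) = 0.021494; denominator = 1 + 17.573×0.021494 = 1.3777.
N = 20430/1.3777 = 14829.1.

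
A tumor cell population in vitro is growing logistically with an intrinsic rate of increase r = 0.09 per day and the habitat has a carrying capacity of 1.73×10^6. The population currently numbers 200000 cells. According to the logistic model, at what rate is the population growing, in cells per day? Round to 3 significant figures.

dN/dt = rN(1 − N/K) = 0.09 × 200000 × (1 − 200000/1.73×10^6).
1 − 200000/1.73×10^6 = 0.88439; dN/dt = 0.09 × 200000 × 0.88439 = 15919.

15900 cells per day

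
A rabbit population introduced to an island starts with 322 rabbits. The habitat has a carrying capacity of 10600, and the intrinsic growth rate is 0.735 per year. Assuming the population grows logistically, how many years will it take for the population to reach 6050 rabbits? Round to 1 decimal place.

5.1 years

A = (K − N₀)/N₀ = (10600 − 322)/322 = 31.919.
Solve 10600/(1 + 31.919·e^(−0.735t)) = 6050: 1 + 31.919·e^(−0.735t) = 1.7521, so e^(−0.735t) = 0.0235615.
−0.735·t = ln(0.0235615) = -3.7481, so t = 3.7481/0.735 = 5.0995.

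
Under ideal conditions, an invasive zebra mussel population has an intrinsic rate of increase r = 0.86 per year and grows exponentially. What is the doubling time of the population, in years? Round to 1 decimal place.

0.8 years

Doubling time t_d = ln(2)/r = 0.6931/0.86 = 0.80599.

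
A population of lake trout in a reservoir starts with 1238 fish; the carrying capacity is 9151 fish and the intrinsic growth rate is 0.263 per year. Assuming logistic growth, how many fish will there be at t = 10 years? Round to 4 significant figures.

6265 fish

A = (K − N₀)/N₀ = (9151 − 1238)/1238 = 6.3918.
N(t) = K/(1 + A·e^(−rt)) = 9151/(1 + 6.3918×e^(−0.263×10)).
e^(−2.63) = 0.072078; denominator = 1 + 6.3918×0.072078 = 1.4607.
N = 9151/1.4607 = 6264.77.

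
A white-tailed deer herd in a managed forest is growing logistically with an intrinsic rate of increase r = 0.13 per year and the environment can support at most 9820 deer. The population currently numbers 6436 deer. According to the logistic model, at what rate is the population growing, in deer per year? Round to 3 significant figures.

288 deer per year

dN/dt = rN(1 − N/K) = 0.13 × 6436 × (1 − 6436/9820).
1 − 6436/9820 = 0.3446; dN/dt = 0.13 × 6436 × 0.3446 = 288.32.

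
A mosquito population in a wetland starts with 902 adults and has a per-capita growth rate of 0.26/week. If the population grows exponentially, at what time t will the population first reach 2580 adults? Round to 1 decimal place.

Set N₀·e^(rt) = 2580: e^(0.26·t) = 2580/902 = 2.8603.
0.26·t = ln(2.8603) = 1.0509, so t = 1.0509/0.26 = 4.042.

4.0 weeks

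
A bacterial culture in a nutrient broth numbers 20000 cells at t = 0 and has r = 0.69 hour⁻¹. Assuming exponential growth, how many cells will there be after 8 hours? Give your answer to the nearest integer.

N(t) = N₀·e^(rt) = 20000 × e^(0.69×8) = 20000 × e^5.52.
e^5.52 ≈ 249.64, so N ≈ 20000 × 249.64 = 4.992701×10^6.

4992701 cells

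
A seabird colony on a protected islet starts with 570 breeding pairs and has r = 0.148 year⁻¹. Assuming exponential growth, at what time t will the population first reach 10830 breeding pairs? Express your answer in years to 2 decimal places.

Set N₀·e^(rt) = 10830: e^(0.148·t) = 10830/570 = 19.
0.148·t = ln(19) = 2.9444, so t = 2.9444/0.148 = 19.895.

19.89 years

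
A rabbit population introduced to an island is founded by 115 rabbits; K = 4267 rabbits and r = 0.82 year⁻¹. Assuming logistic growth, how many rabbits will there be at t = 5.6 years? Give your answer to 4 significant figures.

A = (K − N₀)/N₀ = (4267 − 115)/115 = 36.104.
N(t) = K/(1 + A·e^(−rt)) = 4267/(1 + 36.104×e^(−0.82×5.6)).
e^(−4.592) = 0.010133; denominator = 1 + 36.104×0.010133 = 1.3658.
N = 4267/1.3658 = 3124.11.

3124 rabbits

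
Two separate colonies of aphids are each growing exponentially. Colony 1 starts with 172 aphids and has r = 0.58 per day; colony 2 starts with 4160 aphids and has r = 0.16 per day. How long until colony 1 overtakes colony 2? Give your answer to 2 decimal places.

Set 172·e^(0.58t) = 4160·e^(0.16t).
e^((0.58 − 0.16)t) = 4160/172 → e^(0.42·t) = 24.186.
0.42·t = ln(24.186) = 3.1858, so t = 3.1858/0.42 = 7.5852.

7.59 days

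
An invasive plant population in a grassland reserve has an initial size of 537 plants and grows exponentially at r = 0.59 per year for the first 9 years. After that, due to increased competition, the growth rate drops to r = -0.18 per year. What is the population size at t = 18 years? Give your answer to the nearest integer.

Phase 1: N(9) = 537·e^(0.59×9) = 537·e^5.31 = 108662.
Phase 2 runs for 18 − 9 = 9 years at r = -0.18.
N(18) = 108662·e^(-0.18×9) = 108662·e^-1.62 = 21504.1.

21504 plants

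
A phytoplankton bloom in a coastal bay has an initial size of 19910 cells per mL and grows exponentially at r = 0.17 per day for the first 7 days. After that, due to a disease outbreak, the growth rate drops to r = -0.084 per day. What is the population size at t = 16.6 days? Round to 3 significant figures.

29200 cells per mL

Phase 1: N(7) = 19910·e^(0.17×7) = 19910·e^1.19 = 65445.8.
Phase 2 runs for 16.6 − 7 = 9.6 days at r = -0.084.
N(16.6) = 65445.8·e^(-0.084×9.6) = 65445.8·e^-0.8064 = 29219.1.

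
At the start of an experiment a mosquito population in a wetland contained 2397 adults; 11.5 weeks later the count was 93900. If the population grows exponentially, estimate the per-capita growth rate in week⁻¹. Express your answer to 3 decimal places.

0.319 per week

From N(t) = N₀·e^(rt): e^(r·11.5) = 93900/2397 = 39.174.
r·11.5 = ln(39.174) = 3.668, so r = 3.668/11.5 = 0.31896.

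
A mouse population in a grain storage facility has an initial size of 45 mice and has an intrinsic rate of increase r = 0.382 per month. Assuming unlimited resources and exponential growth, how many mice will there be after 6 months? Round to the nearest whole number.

445 mice

N(t) = N₀·e^(rt) = 45 × e^(0.382×6) = 45 × e^2.292.
e^2.292 ≈ 9.8947, so N ≈ 45 × 9.8947 = 445.262.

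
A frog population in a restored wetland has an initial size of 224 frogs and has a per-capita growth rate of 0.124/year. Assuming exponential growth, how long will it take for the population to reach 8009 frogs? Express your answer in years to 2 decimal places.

28.84 years

Set N₀·e^(rt) = 8009: e^(0.124·t) = 8009/224 = 35.754.
0.124·t = ln(35.754) = 3.5767, so t = 3.5767/0.124 = 28.844.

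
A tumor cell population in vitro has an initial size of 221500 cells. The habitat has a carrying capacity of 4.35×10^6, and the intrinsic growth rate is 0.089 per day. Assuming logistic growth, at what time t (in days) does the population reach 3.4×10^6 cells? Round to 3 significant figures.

A = (K − N₀)/N₀ = (4.35×10^6 − 221500)/221500 = 18.639.
Solve 4.35×10^6/(1 + 18.639·e^(−0.089t)) = 3.4×10^6: 1 + 18.639·e^(−0.089t) = 1.2794, so e^(−0.089t) = 0.0149908.
−0.089·t = ln(0.0149908) = -4.2003, so t = 4.2003/0.089 = 47.195.

47.2 days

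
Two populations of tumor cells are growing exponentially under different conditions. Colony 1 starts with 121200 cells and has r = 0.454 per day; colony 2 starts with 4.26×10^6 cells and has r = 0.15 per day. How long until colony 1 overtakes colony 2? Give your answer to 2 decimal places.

11.71 days

Set 121200·e^(0.454t) = 4.26×10^6·e^(0.15t).
e^((0.454 − 0.15)t) = 4.26×10^6/121200 → e^(0.304·t) = 35.149.
0.304·t = ln(35.149) = 3.5596, so t = 3.5596/0.304 = 11.709.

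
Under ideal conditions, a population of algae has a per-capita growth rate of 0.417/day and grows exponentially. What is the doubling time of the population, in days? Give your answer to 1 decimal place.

1.7 days

Doubling time t_d = ln(2)/r = 0.6931/0.417 = 1.6622.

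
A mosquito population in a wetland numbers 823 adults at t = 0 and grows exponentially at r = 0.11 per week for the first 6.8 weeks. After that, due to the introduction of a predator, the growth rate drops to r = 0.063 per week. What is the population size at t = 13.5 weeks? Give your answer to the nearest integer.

2652 adults

Phase 1: N(6.8) = 823·e^(0.11×6.8) = 823·e^0.748 = 1738.81.
Phase 2 runs for 13.5 − 6.8 = 6.7 weeks at r = 0.063.
N(13.5) = 1738.81·e^(0.063×6.7) = 1738.81·e^0.4221 = 2651.97.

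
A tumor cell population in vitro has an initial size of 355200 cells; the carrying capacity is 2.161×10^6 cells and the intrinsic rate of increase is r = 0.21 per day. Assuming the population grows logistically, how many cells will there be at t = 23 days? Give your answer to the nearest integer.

2076681 cells

A = (K − N₀)/N₀ = (2.161×10^6 − 355200)/355200 = 5.0839.
N(t) = K/(1 + A·e^(−rt)) = 2.161×10^6/(1 + 5.0839×e^(−0.21×23)).
e^(−4.83) = 0.0079865; denominator = 1 + 5.0839×0.0079865 = 1.0406.
N = 2.161×10^6/1.0406 = 2.076681×10^6.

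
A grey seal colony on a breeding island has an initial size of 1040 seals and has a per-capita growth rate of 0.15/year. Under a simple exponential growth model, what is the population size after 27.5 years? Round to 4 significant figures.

N(t) = N₀·e^(rt) = 1040 × e^(0.15×27.5) = 1040 × e^4.125.
e^4.125 ≈ 61.868, so N ≈ 1040 × 61.868 = 64342.5.

64340 seals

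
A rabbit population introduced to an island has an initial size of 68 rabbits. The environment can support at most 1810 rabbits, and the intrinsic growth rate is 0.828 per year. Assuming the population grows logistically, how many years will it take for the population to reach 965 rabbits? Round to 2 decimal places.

A = (K − N₀)/N₀ = (1810 − 68)/68 = 25.618.
Solve 1810/(1 + 25.618·e^(−0.828t)) = 965: 1 + 25.618·e^(−0.828t) = 1.8756, so e^(−0.828t) = 0.0341814.
−0.828·t = ln(0.0341814) = -3.3761, so t = 3.3761/0.828 = 4.0774.

4.08 years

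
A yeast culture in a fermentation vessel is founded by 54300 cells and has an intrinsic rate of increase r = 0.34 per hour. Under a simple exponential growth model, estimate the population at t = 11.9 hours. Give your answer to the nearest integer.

3104240 cells

N(t) = N₀·e^(rt) = 54300 × e^(0.34×11.9) = 54300 × e^4.046.
e^4.046 ≈ 57.168, so N ≈ 54300 × 57.168 = 3.10424×10^6.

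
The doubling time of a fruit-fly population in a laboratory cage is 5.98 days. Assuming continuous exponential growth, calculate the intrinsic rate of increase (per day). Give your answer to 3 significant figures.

0.116 per day

r = ln(2)/t_d = 0.6931/5.98 = 0.11591.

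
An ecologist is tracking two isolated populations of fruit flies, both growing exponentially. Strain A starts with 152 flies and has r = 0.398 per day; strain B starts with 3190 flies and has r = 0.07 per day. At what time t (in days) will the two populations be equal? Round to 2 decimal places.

Set 152·e^(0.398t) = 3190·e^(0.07t).
e^((0.398 − 0.07)t) = 3190/152 → e^(0.328·t) = 20.987.
0.328·t = ln(20.987) = 3.0439, so t = 3.0439/0.328 = 9.2802.

9.28 days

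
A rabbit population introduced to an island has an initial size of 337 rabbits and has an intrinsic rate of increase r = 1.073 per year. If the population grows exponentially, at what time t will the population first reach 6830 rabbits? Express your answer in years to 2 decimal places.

Set N₀·e^(rt) = 6830: e^(1.073·t) = 6830/337 = 20.267.
1.073·t = ln(20.267) = 3.009, so t = 3.009/1.073 = 2.8043.

2.80 years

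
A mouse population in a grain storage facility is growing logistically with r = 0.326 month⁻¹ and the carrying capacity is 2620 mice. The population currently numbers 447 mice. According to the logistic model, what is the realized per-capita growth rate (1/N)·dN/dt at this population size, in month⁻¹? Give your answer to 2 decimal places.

(1/N)·dN/dt = r(1 − N/K) = 0.326 × (1 − 447/2620).
= 0.326 × 0.82939 = 0.27038.

0.27 per month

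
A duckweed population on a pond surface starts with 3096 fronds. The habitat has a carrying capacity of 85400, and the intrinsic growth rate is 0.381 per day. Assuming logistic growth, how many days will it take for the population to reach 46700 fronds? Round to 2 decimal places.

A = (K − N₀)/N₀ = (85400 − 3096)/3096 = 26.584.
Solve 85400/(1 + 26.584·e^(−0.381t)) = 46700: 1 + 26.584·e^(−0.381t) = 1.8287, so e^(−0.381t) = 0.0311727.
−0.381·t = ln(0.0311727) = -3.4682, so t = 3.4682/0.381 = 9.1029.

9.10 days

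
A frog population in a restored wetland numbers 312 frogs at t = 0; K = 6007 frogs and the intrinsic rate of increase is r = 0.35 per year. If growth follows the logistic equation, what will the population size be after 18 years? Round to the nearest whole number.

5812 frogs

A = (K − N₀)/N₀ = (6007 − 312)/312 = 18.253.
N(t) = K/(1 + A·e^(−rt)) = 6007/(1 + 18.253×e^(−0.35×18)).
e^(−6.3) = 0.0018363; denominator = 1 + 18.253×0.0018363 = 1.0335.
N = 6007/1.0335 = 5812.18.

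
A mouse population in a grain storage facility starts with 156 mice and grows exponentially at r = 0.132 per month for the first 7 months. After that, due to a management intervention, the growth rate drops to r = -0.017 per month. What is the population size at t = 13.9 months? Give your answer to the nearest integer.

Phase 1: N(7) = 156·e^(0.132×7) = 156·e^0.924 = 393.018.
Phase 2 runs for 13.9 − 7 = 6.9 months at r = -0.017.
N(13.9) = 393.018·e^(-0.017×6.9) = 393.018·e^-0.1173 = 349.518.

350 mice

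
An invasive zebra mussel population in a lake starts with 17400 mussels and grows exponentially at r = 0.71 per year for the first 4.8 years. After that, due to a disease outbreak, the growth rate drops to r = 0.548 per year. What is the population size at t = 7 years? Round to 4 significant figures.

Phase 1: N(4.8) = 17400·e^(0.71×4.8) = 17400·e^3.408 = 525563.
Phase 2 runs for 7 − 4.8 = 2.2 years at r = 0.548.
N(7) = 525563·e^(0.548×2.2) = 525563·e^1.206 = 1.75473×10^6.

1755000 mussels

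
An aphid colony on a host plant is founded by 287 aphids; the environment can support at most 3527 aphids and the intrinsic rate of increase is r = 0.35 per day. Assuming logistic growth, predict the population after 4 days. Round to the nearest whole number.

A = (K − N₀)/N₀ = (3527 − 287)/287 = 11.289.
N(t) = K/(1 + A·e^(−rt)) = 3527/(1 + 11.289×e^(−0.35×4)).
e^(−1.4) = 0.2466; denominator = 1 + 11.289×0.2466 = 3.7839.
N = 3527/3.7839 = 932.111.

932 aphids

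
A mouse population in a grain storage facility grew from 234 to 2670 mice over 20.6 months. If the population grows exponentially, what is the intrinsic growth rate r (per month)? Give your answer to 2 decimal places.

0.12 per month

From N(t) = N₀·e^(rt): e^(r·20.6) = 2670/234 = 11.41.
r·20.6 = ln(11.41) = 2.4345, so r = 2.4345/20.6 = 0.11818.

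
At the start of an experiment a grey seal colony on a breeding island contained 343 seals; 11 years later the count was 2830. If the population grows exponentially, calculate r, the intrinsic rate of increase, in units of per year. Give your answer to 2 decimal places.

From N(t) = N₀·e^(rt): e^(r·11) = 2830/343 = 8.2507.
r·11 = ln(8.2507) = 2.1103, so r = 2.1103/11 = 0.19185.

0.19 per year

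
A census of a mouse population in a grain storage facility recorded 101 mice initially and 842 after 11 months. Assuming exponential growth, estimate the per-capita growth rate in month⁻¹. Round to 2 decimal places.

From N(t) = N₀·e^(rt): e^(r·11) = 842/101 = 8.3366.
r·11 = ln(8.3366) = 2.1207, so r = 2.1207/11 = 0.19279.

0.19 per month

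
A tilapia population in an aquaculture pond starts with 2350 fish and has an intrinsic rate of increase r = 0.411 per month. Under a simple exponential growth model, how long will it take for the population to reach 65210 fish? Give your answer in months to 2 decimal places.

8.09 months

Set N₀·e^(rt) = 65210: e^(0.411·t) = 65210/2350 = 27.749.
0.411·t = ln(27.749) = 3.3232, so t = 3.3232/0.411 = 8.0856.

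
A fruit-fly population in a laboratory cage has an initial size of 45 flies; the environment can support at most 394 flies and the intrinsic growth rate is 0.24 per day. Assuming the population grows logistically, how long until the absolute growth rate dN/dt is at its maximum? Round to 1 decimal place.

Logistic growth is fastest at N = K/2 = 197.
A = (K − N₀)/N₀ = 7.7556. Set K/(1 + A·e^(−rt)) = K/2 → A·e^(−rt) = 1.
e^(−0.24t) = 1/7.7556 = 0.12894, so t = ln(7.7556)/0.24 = 2.0484/0.24 = 8.535.

8.5 days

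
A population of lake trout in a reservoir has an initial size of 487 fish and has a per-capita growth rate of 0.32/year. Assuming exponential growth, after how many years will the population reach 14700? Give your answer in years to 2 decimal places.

10.65 years

Set N₀·e^(rt) = 14700: e^(0.32·t) = 14700/487 = 30.185.
0.32·t = ln(30.185) = 3.4073, so t = 3.4073/0.32 = 10.648.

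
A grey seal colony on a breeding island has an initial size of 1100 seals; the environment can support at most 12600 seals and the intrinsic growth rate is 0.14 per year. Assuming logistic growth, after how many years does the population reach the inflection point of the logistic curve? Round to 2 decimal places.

16.76 years

Logistic growth is fastest at N = K/2 = 6300.
A = (K − N₀)/N₀ = 10.455. Set K/(1 + A·e^(−rt)) = K/2 → A·e^(−rt) = 1.
e^(−0.14t) = 1/10.455 = 0.0956522, so t = ln(10.455)/0.14 = 2.347/0.14 = 16.765.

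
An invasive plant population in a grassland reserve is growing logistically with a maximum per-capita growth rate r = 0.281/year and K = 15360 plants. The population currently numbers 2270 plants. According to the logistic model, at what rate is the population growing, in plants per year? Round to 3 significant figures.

dN/dt = rN(1 − N/K) = 0.281 × 2270 × (1 − 2270/15360).
1 − 2270/15360 = 0.85221; dN/dt = 0.281 × 2270 × 0.85221 = 543.6.

544 plants per year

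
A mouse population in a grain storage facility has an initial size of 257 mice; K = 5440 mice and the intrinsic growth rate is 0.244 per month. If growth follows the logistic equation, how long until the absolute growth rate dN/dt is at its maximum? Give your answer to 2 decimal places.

Logistic growth is fastest at N = K/2 = 2720.
A = (K − N₀)/N₀ = 20.167. Set K/(1 + A·e^(−rt)) = K/2 → A·e^(−rt) = 1.
e^(−0.244t) = 1/20.167 = 0.0495852, so t = ln(20.167)/0.244 = 3.0041/0.244 = 12.312.

12.31 months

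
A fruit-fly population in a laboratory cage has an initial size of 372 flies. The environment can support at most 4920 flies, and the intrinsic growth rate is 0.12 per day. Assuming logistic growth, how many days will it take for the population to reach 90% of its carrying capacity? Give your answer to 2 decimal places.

39.17 days

A = (K − N₀)/N₀ = (4920 − 372)/372 = 12.226.
Solve 4920/(1 + 12.226·e^(−0.12t)) = 4428: 1 + 12.226·e^(−0.12t) = 1.1111, so e^(−0.12t) = 0.00908824.
−0.12·t = ln(0.00908824) = -4.7008, so t = 4.7008/0.12 = 39.173.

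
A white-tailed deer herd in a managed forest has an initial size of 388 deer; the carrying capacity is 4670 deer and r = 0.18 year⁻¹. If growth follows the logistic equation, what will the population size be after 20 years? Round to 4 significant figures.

A = (K − N₀)/N₀ = (4670 − 388)/388 = 11.036.
N(t) = K/(1 + A·e^(−rt)) = 4670/(1 + 11.036×e^(−0.18×20)).
e^(−3.6) = 0.027324; denominator = 1 + 11.036×0.027324 = 1.3015.
N = 4670/1.3015 = 3588.04.

3588 deer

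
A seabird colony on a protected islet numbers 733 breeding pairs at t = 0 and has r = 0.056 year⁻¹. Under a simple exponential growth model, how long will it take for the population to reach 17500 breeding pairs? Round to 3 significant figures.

56.7 years

Set N₀·e^(rt) = 17500: e^(0.056·t) = 17500/733 = 23.874.
0.056·t = ln(23.874) = 3.1728, so t = 3.1728/0.056 = 56.657.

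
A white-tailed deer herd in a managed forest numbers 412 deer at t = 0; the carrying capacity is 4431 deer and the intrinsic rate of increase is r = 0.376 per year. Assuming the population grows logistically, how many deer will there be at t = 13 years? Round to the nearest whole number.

4128 deer

A = (K − N₀)/N₀ = (4431 − 412)/412 = 9.7549.
N(t) = K/(1 + A·e^(−rt)) = 4431/(1 + 9.7549×e^(−0.376×13)).
e^(−4.888) = 0.0075365; denominator = 1 + 9.7549×0.0075365 = 1.0735.
N = 4431/1.0735 = 4127.55.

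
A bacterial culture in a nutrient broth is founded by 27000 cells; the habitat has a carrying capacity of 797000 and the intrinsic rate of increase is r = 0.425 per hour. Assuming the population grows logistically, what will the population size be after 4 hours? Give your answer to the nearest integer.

128344 cells

A = (K − N₀)/N₀ = (797000 − 27000)/27000 = 28.519.
N(t) = K/(1 + A·e^(−rt)) = 797000/(1 + 28.519×e^(−0.425×4)).
e^(−1.7) = 0.18268; denominator = 1 + 28.519×0.18268 = 6.2099.
N = 797000/6.2099 = 128344.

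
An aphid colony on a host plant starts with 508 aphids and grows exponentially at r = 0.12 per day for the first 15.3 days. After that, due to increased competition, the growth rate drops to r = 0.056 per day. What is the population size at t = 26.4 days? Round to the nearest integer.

Phase 1: N(15.3) = 508·e^(0.12×15.3) = 508·e^1.836 = 3185.87.
Phase 2 runs for 26.4 − 15.3 = 11.1 days at r = 0.056.
N(26.4) = 3185.87·e^(0.056×11.1) = 3185.87·e^0.6216 = 5931.79.

5932 aphids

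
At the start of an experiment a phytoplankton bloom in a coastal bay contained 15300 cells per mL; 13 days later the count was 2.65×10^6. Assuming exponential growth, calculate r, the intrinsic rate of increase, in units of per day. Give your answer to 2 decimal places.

0.40 per day

From N(t) = N₀·e^(rt): e^(r·13) = 2.65×10^6/15300 = 173.2.
r·13 = ln(173.2) = 5.1545, so r = 5.1545/13 = 0.3965.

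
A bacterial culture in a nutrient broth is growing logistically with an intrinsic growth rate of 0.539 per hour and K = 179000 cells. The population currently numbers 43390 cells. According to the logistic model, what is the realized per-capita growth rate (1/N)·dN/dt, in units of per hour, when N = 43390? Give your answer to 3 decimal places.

(1/N)·dN/dt = r(1 − N/K) = 0.539 × (1 − 43390/179000).
= 0.539 × 0.7576 = 0.40835.

0.408 per hour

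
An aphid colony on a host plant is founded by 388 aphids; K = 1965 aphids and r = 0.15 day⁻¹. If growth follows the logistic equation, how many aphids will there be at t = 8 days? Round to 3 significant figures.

883 aphids

A = (K − N₀)/N₀ = (1965 − 388)/388 = 4.0644.
N(t) = K/(1 + A·e^(−rt)) = 1965/(1 + 4.0644×e^(−0.15×8)).
e^(−1.2) = 0.30119; denominator = 1 + 4.0644×0.30119 = 2.2242.
N = 1965/2.2242 = 883.47.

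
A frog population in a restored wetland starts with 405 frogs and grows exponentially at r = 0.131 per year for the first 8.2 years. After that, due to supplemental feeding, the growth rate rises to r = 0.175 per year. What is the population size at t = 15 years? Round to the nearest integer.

3897 frogs

Phase 1: N(8.2) = 405·e^(0.131×8.2) = 405·e^1.074 = 1185.7.
Phase 2 runs for 15 − 8.2 = 6.8 years at r = 0.175.
N(15) = 1185.7·e^(0.175×6.8) = 1185.7·e^1.19 = 3897.49.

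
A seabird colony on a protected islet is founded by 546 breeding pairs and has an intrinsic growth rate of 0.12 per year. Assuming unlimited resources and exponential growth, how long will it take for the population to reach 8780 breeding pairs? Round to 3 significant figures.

23.1 years

Set N₀·e^(rt) = 8780: e^(0.12·t) = 8780/546 = 16.081.
0.12·t = ln(16.081) = 2.7776, so t = 2.7776/0.12 = 23.147.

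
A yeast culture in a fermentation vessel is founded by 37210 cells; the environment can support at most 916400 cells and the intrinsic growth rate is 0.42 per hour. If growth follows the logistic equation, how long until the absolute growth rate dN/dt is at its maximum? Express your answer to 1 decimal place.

7.5 hours

Logistic growth is fastest at N = K/2 = 458200.
A = (K − N₀)/N₀ = 23.628. Set K/(1 + A·e^(−rt)) = K/2 → A·e^(−rt) = 1.
e^(−0.42t) = 1/23.628 = 0.042323, so t = ln(23.628)/0.42 = 3.1624/0.42 = 7.5296.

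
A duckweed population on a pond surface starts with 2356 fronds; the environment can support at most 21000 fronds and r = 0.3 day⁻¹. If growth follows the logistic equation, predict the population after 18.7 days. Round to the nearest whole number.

20409 fronds

A = (K − N₀)/N₀ = (21000 − 2356)/2356 = 7.9134.
N(t) = K/(1 + A·e^(−rt)) = 21000/(1 + 7.9134×e^(−0.3×18.7)).
e^(−5.61) = 0.0036611; denominator = 1 + 7.9134×0.0036611 = 1.029.
N = 21000/1.029 = 20408.7.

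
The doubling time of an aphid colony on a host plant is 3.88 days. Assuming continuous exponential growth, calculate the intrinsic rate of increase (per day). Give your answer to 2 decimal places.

r = ln(2)/t_d = 0.6931/3.88 = 0.17865.

0.18 per day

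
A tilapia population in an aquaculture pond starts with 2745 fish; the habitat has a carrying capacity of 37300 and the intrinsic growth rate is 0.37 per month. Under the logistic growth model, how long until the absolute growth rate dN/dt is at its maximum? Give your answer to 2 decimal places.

6.85 months

Logistic growth is fastest at N = K/2 = 18650.
A = (K − N₀)/N₀ = 12.588. Set K/(1 + A·e^(−rt)) = K/2 → A·e^(−rt) = 1.
e^(−0.37t) = 1/12.588 = 0.0794386, so t = ln(12.588)/0.37 = 2.5328/0.37 = 6.8453.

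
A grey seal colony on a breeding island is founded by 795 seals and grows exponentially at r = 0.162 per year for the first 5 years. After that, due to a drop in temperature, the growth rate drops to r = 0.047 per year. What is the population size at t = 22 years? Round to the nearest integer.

Phase 1: N(5) = 795·e^(0.162×5) = 795·e^0.81 = 1787.09.
Phase 2 runs for 22 − 5 = 17 years at r = 0.047.
N(22) = 1787.09·e^(0.047×17) = 1787.09·e^0.799 = 3973.26.

3973 seals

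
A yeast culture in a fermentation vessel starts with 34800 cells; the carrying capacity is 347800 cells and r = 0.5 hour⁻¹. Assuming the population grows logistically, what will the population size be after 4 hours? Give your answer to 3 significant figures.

157000 cells

A = (K − N₀)/N₀ = (347800 − 34800)/34800 = 8.9943.
N(t) = K/(1 + A·e^(−rt)) = 347800/(1 + 8.9943×e^(−0.5×4)).
e^(−2) = 0.13534; denominator = 1 + 8.9943×0.13534 = 2.2172.
N = 347800/2.2172 = 156862.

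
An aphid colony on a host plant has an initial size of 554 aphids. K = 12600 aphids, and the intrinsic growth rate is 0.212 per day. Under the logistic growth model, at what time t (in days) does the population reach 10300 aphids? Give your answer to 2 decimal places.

A = (K − N₀)/N₀ = (12600 − 554)/554 = 21.744.
Solve 12600/(1 + 21.744·e^(−0.212t)) = 10300: 1 + 21.744·e^(−0.212t) = 1.2233, so e^(−0.212t) = 0.0102697.
−0.212·t = ln(0.0102697) = -4.5786, so t = 4.5786/0.212 = 21.597.

21.60 days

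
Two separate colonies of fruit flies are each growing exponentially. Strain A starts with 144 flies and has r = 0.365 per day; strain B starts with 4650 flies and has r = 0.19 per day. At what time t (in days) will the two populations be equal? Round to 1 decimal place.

19.9 days

Set 144·e^(0.365t) = 4650·e^(0.19t).
e^((0.365 − 0.19)t) = 4650/144 → e^(0.175·t) = 32.292.
0.175·t = ln(32.292) = 3.4748, so t = 3.4748/0.175 = 19.856.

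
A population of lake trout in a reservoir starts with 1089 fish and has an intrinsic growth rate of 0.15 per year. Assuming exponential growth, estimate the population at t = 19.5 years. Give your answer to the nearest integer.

N(t) = N₀·e^(rt) = 1089 × e^(0.15×19.5) = 1089 × e^2.925.
e^2.925 ≈ 18.634, so N ≈ 1089 × 18.634 = 20292.7.

20293 fish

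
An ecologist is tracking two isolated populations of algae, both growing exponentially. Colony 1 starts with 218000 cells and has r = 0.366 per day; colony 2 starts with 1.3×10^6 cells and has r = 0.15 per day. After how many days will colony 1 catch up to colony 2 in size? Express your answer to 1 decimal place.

8.3 days

Set 218000·e^(0.366t) = 1.3×10^6·e^(0.15t).
e^((0.366 − 0.15)t) = 1.3×10^6/218000 → e^(0.216·t) = 5.9633.
0.216·t = ln(5.9633) = 1.7856, so t = 1.7856/0.216 = 8.2668.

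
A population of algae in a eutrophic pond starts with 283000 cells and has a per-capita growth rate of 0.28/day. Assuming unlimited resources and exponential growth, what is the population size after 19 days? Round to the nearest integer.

N(t) = N₀·e^(rt) = 283000 × e^(0.28×19) = 283000 × e^5.32.
e^5.32 ≈ 204.38, so N ≈ 283000 × 204.38 = 5.784064×10^7.

57840639 cells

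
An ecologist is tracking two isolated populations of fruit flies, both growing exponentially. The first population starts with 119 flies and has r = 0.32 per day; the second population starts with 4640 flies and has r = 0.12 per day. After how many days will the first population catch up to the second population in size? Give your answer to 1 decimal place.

18.3 days

Set 119·e^(0.32t) = 4640·e^(0.12t).
e^((0.32 − 0.12)t) = 4640/119 → e^(0.2·t) = 38.992.
0.2·t = ln(38.992) = 3.6633, so t = 3.6633/0.2 = 18.317.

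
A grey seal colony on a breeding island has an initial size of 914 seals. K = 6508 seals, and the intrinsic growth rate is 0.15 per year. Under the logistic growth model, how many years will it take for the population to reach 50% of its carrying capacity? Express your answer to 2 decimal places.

A = (K − N₀)/N₀ = (6508 − 914)/914 = 6.1204.
Solve 6508/(1 + 6.1204·e^(−0.15t)) = 3254: 1 + 6.1204·e^(−0.15t) = 2, so e^(−0.15t) = 0.163389.
−0.15·t = ln(0.163389) = -1.8116, so t = 1.8116/0.15 = 12.077.

12.08 years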